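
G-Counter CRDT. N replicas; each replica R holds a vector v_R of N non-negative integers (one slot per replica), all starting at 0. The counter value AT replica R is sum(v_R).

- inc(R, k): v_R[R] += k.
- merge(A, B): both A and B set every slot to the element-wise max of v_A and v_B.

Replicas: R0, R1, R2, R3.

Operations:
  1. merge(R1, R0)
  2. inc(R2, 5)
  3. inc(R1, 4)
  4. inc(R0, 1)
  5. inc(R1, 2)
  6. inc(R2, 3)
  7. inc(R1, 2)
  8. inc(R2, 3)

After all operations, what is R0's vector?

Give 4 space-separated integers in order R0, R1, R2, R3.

Answer: 1 0 0 0

Derivation:
Op 1: merge R1<->R0 -> R1=(0,0,0,0) R0=(0,0,0,0)
Op 2: inc R2 by 5 -> R2=(0,0,5,0) value=5
Op 3: inc R1 by 4 -> R1=(0,4,0,0) value=4
Op 4: inc R0 by 1 -> R0=(1,0,0,0) value=1
Op 5: inc R1 by 2 -> R1=(0,6,0,0) value=6
Op 6: inc R2 by 3 -> R2=(0,0,8,0) value=8
Op 7: inc R1 by 2 -> R1=(0,8,0,0) value=8
Op 8: inc R2 by 3 -> R2=(0,0,11,0) value=11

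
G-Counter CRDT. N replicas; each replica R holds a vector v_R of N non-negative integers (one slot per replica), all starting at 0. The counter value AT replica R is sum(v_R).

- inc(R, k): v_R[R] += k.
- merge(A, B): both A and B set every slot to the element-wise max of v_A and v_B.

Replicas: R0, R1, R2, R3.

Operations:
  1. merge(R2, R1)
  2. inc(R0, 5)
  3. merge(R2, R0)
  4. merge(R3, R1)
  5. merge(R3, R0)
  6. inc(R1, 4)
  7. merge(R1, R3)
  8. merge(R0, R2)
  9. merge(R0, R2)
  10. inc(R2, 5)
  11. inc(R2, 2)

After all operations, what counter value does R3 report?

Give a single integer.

Op 1: merge R2<->R1 -> R2=(0,0,0,0) R1=(0,0,0,0)
Op 2: inc R0 by 5 -> R0=(5,0,0,0) value=5
Op 3: merge R2<->R0 -> R2=(5,0,0,0) R0=(5,0,0,0)
Op 4: merge R3<->R1 -> R3=(0,0,0,0) R1=(0,0,0,0)
Op 5: merge R3<->R0 -> R3=(5,0,0,0) R0=(5,0,0,0)
Op 6: inc R1 by 4 -> R1=(0,4,0,0) value=4
Op 7: merge R1<->R3 -> R1=(5,4,0,0) R3=(5,4,0,0)
Op 8: merge R0<->R2 -> R0=(5,0,0,0) R2=(5,0,0,0)
Op 9: merge R0<->R2 -> R0=(5,0,0,0) R2=(5,0,0,0)
Op 10: inc R2 by 5 -> R2=(5,0,5,0) value=10
Op 11: inc R2 by 2 -> R2=(5,0,7,0) value=12

Answer: 9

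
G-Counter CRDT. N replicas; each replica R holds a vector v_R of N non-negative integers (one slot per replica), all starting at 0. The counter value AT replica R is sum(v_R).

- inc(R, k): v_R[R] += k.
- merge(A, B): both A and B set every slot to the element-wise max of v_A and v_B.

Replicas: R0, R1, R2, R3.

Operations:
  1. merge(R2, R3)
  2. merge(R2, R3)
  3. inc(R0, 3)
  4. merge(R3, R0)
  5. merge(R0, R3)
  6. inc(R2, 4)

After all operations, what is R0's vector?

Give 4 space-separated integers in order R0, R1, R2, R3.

Op 1: merge R2<->R3 -> R2=(0,0,0,0) R3=(0,0,0,0)
Op 2: merge R2<->R3 -> R2=(0,0,0,0) R3=(0,0,0,0)
Op 3: inc R0 by 3 -> R0=(3,0,0,0) value=3
Op 4: merge R3<->R0 -> R3=(3,0,0,0) R0=(3,0,0,0)
Op 5: merge R0<->R3 -> R0=(3,0,0,0) R3=(3,0,0,0)
Op 6: inc R2 by 4 -> R2=(0,0,4,0) value=4

Answer: 3 0 0 0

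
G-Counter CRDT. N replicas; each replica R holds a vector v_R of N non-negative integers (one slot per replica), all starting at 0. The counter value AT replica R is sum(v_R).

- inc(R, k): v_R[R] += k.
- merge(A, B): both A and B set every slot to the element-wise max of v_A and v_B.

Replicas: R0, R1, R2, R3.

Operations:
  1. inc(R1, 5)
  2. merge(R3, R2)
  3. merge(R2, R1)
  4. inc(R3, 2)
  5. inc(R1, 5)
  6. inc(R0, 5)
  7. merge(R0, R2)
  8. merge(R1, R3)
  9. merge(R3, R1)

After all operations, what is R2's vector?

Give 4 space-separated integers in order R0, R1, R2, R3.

Op 1: inc R1 by 5 -> R1=(0,5,0,0) value=5
Op 2: merge R3<->R2 -> R3=(0,0,0,0) R2=(0,0,0,0)
Op 3: merge R2<->R1 -> R2=(0,5,0,0) R1=(0,5,0,0)
Op 4: inc R3 by 2 -> R3=(0,0,0,2) value=2
Op 5: inc R1 by 5 -> R1=(0,10,0,0) value=10
Op 6: inc R0 by 5 -> R0=(5,0,0,0) value=5
Op 7: merge R0<->R2 -> R0=(5,5,0,0) R2=(5,5,0,0)
Op 8: merge R1<->R3 -> R1=(0,10,0,2) R3=(0,10,0,2)
Op 9: merge R3<->R1 -> R3=(0,10,0,2) R1=(0,10,0,2)

Answer: 5 5 0 0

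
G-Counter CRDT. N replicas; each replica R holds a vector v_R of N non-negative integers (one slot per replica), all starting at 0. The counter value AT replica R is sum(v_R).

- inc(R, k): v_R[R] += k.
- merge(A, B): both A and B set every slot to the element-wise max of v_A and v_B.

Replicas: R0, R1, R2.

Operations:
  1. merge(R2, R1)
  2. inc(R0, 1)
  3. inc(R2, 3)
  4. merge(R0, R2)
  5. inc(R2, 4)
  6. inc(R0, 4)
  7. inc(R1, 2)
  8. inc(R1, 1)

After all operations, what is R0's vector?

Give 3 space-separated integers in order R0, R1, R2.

Answer: 5 0 3

Derivation:
Op 1: merge R2<->R1 -> R2=(0,0,0) R1=(0,0,0)
Op 2: inc R0 by 1 -> R0=(1,0,0) value=1
Op 3: inc R2 by 3 -> R2=(0,0,3) value=3
Op 4: merge R0<->R2 -> R0=(1,0,3) R2=(1,0,3)
Op 5: inc R2 by 4 -> R2=(1,0,7) value=8
Op 6: inc R0 by 4 -> R0=(5,0,3) value=8
Op 7: inc R1 by 2 -> R1=(0,2,0) value=2
Op 8: inc R1 by 1 -> R1=(0,3,0) value=3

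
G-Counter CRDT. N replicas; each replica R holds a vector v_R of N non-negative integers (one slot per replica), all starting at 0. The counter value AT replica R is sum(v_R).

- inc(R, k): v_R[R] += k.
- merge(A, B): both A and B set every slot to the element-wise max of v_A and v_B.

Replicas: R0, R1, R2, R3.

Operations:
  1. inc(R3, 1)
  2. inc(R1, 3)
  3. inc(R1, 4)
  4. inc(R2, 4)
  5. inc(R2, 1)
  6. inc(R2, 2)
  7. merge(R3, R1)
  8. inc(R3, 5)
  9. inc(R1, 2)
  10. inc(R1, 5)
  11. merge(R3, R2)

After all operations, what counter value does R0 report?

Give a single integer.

Answer: 0

Derivation:
Op 1: inc R3 by 1 -> R3=(0,0,0,1) value=1
Op 2: inc R1 by 3 -> R1=(0,3,0,0) value=3
Op 3: inc R1 by 4 -> R1=(0,7,0,0) value=7
Op 4: inc R2 by 4 -> R2=(0,0,4,0) value=4
Op 5: inc R2 by 1 -> R2=(0,0,5,0) value=5
Op 6: inc R2 by 2 -> R2=(0,0,7,0) value=7
Op 7: merge R3<->R1 -> R3=(0,7,0,1) R1=(0,7,0,1)
Op 8: inc R3 by 5 -> R3=(0,7,0,6) value=13
Op 9: inc R1 by 2 -> R1=(0,9,0,1) value=10
Op 10: inc R1 by 5 -> R1=(0,14,0,1) value=15
Op 11: merge R3<->R2 -> R3=(0,7,7,6) R2=(0,7,7,6)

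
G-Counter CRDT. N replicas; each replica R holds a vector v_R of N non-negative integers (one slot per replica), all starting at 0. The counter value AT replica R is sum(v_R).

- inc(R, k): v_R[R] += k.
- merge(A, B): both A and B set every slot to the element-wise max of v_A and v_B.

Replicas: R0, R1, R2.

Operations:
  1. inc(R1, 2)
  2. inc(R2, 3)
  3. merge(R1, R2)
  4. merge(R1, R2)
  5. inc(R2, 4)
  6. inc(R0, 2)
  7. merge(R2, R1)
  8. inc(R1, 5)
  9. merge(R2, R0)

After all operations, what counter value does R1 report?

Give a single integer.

Answer: 14

Derivation:
Op 1: inc R1 by 2 -> R1=(0,2,0) value=2
Op 2: inc R2 by 3 -> R2=(0,0,3) value=3
Op 3: merge R1<->R2 -> R1=(0,2,3) R2=(0,2,3)
Op 4: merge R1<->R2 -> R1=(0,2,3) R2=(0,2,3)
Op 5: inc R2 by 4 -> R2=(0,2,7) value=9
Op 6: inc R0 by 2 -> R0=(2,0,0) value=2
Op 7: merge R2<->R1 -> R2=(0,2,7) R1=(0,2,7)
Op 8: inc R1 by 5 -> R1=(0,7,7) value=14
Op 9: merge R2<->R0 -> R2=(2,2,7) R0=(2,2,7)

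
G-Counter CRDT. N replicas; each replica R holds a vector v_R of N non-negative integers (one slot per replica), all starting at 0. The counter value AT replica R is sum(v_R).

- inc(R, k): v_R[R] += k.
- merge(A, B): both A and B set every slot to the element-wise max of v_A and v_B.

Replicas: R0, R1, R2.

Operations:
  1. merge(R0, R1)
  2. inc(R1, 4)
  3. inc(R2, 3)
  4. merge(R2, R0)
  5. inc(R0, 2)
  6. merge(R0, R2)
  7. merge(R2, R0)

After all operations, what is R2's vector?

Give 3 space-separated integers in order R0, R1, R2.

Op 1: merge R0<->R1 -> R0=(0,0,0) R1=(0,0,0)
Op 2: inc R1 by 4 -> R1=(0,4,0) value=4
Op 3: inc R2 by 3 -> R2=(0,0,3) value=3
Op 4: merge R2<->R0 -> R2=(0,0,3) R0=(0,0,3)
Op 5: inc R0 by 2 -> R0=(2,0,3) value=5
Op 6: merge R0<->R2 -> R0=(2,0,3) R2=(2,0,3)
Op 7: merge R2<->R0 -> R2=(2,0,3) R0=(2,0,3)

Answer: 2 0 3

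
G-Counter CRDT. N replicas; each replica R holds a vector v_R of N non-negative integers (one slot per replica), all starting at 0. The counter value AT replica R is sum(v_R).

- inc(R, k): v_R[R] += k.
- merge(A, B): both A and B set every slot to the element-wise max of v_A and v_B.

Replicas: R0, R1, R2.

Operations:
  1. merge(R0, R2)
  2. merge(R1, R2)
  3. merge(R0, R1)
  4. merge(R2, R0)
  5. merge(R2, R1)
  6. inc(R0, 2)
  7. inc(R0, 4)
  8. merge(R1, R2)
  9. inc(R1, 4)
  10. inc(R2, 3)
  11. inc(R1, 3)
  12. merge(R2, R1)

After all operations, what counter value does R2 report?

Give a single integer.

Op 1: merge R0<->R2 -> R0=(0,0,0) R2=(0,0,0)
Op 2: merge R1<->R2 -> R1=(0,0,0) R2=(0,0,0)
Op 3: merge R0<->R1 -> R0=(0,0,0) R1=(0,0,0)
Op 4: merge R2<->R0 -> R2=(0,0,0) R0=(0,0,0)
Op 5: merge R2<->R1 -> R2=(0,0,0) R1=(0,0,0)
Op 6: inc R0 by 2 -> R0=(2,0,0) value=2
Op 7: inc R0 by 4 -> R0=(6,0,0) value=6
Op 8: merge R1<->R2 -> R1=(0,0,0) R2=(0,0,0)
Op 9: inc R1 by 4 -> R1=(0,4,0) value=4
Op 10: inc R2 by 3 -> R2=(0,0,3) value=3
Op 11: inc R1 by 3 -> R1=(0,7,0) value=7
Op 12: merge R2<->R1 -> R2=(0,7,3) R1=(0,7,3)

Answer: 10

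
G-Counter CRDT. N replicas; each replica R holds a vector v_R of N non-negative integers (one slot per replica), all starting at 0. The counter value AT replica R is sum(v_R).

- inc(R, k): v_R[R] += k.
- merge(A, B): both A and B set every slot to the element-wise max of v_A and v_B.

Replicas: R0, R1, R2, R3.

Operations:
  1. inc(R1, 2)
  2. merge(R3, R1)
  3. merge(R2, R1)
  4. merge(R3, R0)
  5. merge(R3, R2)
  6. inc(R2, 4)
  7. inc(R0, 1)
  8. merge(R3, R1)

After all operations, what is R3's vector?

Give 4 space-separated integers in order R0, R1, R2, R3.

Answer: 0 2 0 0

Derivation:
Op 1: inc R1 by 2 -> R1=(0,2,0,0) value=2
Op 2: merge R3<->R1 -> R3=(0,2,0,0) R1=(0,2,0,0)
Op 3: merge R2<->R1 -> R2=(0,2,0,0) R1=(0,2,0,0)
Op 4: merge R3<->R0 -> R3=(0,2,0,0) R0=(0,2,0,0)
Op 5: merge R3<->R2 -> R3=(0,2,0,0) R2=(0,2,0,0)
Op 6: inc R2 by 4 -> R2=(0,2,4,0) value=6
Op 7: inc R0 by 1 -> R0=(1,2,0,0) value=3
Op 8: merge R3<->R1 -> R3=(0,2,0,0) R1=(0,2,0,0)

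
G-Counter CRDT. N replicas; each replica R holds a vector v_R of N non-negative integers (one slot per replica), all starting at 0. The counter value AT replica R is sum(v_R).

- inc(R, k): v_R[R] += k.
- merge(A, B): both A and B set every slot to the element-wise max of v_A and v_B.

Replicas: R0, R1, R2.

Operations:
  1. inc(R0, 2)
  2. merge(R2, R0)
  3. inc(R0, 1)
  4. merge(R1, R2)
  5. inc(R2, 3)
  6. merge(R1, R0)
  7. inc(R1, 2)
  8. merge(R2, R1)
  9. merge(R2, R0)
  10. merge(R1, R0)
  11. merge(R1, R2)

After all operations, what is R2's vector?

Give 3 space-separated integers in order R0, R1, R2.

Op 1: inc R0 by 2 -> R0=(2,0,0) value=2
Op 2: merge R2<->R0 -> R2=(2,0,0) R0=(2,0,0)
Op 3: inc R0 by 1 -> R0=(3,0,0) value=3
Op 4: merge R1<->R2 -> R1=(2,0,0) R2=(2,0,0)
Op 5: inc R2 by 3 -> R2=(2,0,3) value=5
Op 6: merge R1<->R0 -> R1=(3,0,0) R0=(3,0,0)
Op 7: inc R1 by 2 -> R1=(3,2,0) value=5
Op 8: merge R2<->R1 -> R2=(3,2,3) R1=(3,2,3)
Op 9: merge R2<->R0 -> R2=(3,2,3) R0=(3,2,3)
Op 10: merge R1<->R0 -> R1=(3,2,3) R0=(3,2,3)
Op 11: merge R1<->R2 -> R1=(3,2,3) R2=(3,2,3)

Answer: 3 2 3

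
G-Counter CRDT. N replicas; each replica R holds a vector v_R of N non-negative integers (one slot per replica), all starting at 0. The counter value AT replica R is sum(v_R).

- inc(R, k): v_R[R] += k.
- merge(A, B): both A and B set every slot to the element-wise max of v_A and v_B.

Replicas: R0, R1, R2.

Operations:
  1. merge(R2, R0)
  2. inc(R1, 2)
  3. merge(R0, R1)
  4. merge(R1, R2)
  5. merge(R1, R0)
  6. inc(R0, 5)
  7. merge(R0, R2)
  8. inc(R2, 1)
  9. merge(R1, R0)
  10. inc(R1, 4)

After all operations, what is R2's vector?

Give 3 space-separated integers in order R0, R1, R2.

Op 1: merge R2<->R0 -> R2=(0,0,0) R0=(0,0,0)
Op 2: inc R1 by 2 -> R1=(0,2,0) value=2
Op 3: merge R0<->R1 -> R0=(0,2,0) R1=(0,2,0)
Op 4: merge R1<->R2 -> R1=(0,2,0) R2=(0,2,0)
Op 5: merge R1<->R0 -> R1=(0,2,0) R0=(0,2,0)
Op 6: inc R0 by 5 -> R0=(5,2,0) value=7
Op 7: merge R0<->R2 -> R0=(5,2,0) R2=(5,2,0)
Op 8: inc R2 by 1 -> R2=(5,2,1) value=8
Op 9: merge R1<->R0 -> R1=(5,2,0) R0=(5,2,0)
Op 10: inc R1 by 4 -> R1=(5,6,0) value=11

Answer: 5 2 1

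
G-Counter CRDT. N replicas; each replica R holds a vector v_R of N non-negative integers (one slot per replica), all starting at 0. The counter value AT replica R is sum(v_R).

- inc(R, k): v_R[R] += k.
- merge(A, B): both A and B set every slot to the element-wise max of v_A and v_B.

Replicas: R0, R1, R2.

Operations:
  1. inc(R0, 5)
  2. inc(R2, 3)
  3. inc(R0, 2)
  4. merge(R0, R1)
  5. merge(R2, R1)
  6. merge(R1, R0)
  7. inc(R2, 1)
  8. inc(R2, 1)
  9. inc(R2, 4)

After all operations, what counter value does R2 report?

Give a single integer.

Op 1: inc R0 by 5 -> R0=(5,0,0) value=5
Op 2: inc R2 by 3 -> R2=(0,0,3) value=3
Op 3: inc R0 by 2 -> R0=(7,0,0) value=7
Op 4: merge R0<->R1 -> R0=(7,0,0) R1=(7,0,0)
Op 5: merge R2<->R1 -> R2=(7,0,3) R1=(7,0,3)
Op 6: merge R1<->R0 -> R1=(7,0,3) R0=(7,0,3)
Op 7: inc R2 by 1 -> R2=(7,0,4) value=11
Op 8: inc R2 by 1 -> R2=(7,0,5) value=12
Op 9: inc R2 by 4 -> R2=(7,0,9) value=16

Answer: 16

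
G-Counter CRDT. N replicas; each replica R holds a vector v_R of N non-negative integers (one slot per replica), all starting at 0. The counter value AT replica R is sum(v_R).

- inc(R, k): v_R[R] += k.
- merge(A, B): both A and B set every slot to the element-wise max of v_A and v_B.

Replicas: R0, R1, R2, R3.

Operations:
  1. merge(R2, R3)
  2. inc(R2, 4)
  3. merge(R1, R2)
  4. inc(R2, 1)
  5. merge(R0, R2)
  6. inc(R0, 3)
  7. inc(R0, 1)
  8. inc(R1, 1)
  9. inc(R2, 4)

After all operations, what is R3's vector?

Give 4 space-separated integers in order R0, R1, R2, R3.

Op 1: merge R2<->R3 -> R2=(0,0,0,0) R3=(0,0,0,0)
Op 2: inc R2 by 4 -> R2=(0,0,4,0) value=4
Op 3: merge R1<->R2 -> R1=(0,0,4,0) R2=(0,0,4,0)
Op 4: inc R2 by 1 -> R2=(0,0,5,0) value=5
Op 5: merge R0<->R2 -> R0=(0,0,5,0) R2=(0,0,5,0)
Op 6: inc R0 by 3 -> R0=(3,0,5,0) value=8
Op 7: inc R0 by 1 -> R0=(4,0,5,0) value=9
Op 8: inc R1 by 1 -> R1=(0,1,4,0) value=5
Op 9: inc R2 by 4 -> R2=(0,0,9,0) value=9

Answer: 0 0 0 0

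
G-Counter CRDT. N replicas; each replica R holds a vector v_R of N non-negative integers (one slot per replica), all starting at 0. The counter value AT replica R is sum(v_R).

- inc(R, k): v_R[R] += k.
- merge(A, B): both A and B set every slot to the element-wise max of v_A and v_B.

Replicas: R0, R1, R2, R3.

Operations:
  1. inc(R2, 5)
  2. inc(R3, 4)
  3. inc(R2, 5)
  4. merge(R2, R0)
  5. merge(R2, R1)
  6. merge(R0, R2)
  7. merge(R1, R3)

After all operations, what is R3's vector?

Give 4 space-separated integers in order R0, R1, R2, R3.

Op 1: inc R2 by 5 -> R2=(0,0,5,0) value=5
Op 2: inc R3 by 4 -> R3=(0,0,0,4) value=4
Op 3: inc R2 by 5 -> R2=(0,0,10,0) value=10
Op 4: merge R2<->R0 -> R2=(0,0,10,0) R0=(0,0,10,0)
Op 5: merge R2<->R1 -> R2=(0,0,10,0) R1=(0,0,10,0)
Op 6: merge R0<->R2 -> R0=(0,0,10,0) R2=(0,0,10,0)
Op 7: merge R1<->R3 -> R1=(0,0,10,4) R3=(0,0,10,4)

Answer: 0 0 10 4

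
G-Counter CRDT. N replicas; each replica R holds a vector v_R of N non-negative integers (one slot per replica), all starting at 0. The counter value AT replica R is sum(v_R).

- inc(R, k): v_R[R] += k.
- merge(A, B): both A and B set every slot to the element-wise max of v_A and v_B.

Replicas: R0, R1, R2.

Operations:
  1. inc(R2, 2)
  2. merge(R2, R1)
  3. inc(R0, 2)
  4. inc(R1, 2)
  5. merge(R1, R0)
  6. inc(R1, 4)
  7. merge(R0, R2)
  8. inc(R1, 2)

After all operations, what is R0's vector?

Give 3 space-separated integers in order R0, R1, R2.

Op 1: inc R2 by 2 -> R2=(0,0,2) value=2
Op 2: merge R2<->R1 -> R2=(0,0,2) R1=(0,0,2)
Op 3: inc R0 by 2 -> R0=(2,0,0) value=2
Op 4: inc R1 by 2 -> R1=(0,2,2) value=4
Op 5: merge R1<->R0 -> R1=(2,2,2) R0=(2,2,2)
Op 6: inc R1 by 4 -> R1=(2,6,2) value=10
Op 7: merge R0<->R2 -> R0=(2,2,2) R2=(2,2,2)
Op 8: inc R1 by 2 -> R1=(2,8,2) value=12

Answer: 2 2 2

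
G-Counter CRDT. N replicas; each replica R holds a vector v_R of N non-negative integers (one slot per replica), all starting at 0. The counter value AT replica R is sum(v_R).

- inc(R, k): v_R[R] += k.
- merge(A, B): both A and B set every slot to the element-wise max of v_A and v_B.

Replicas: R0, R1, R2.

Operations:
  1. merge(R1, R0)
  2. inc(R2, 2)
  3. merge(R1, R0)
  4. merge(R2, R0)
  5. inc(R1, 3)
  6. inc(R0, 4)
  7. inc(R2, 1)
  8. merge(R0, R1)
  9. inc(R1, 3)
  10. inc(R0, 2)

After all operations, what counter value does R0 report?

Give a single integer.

Answer: 11

Derivation:
Op 1: merge R1<->R0 -> R1=(0,0,0) R0=(0,0,0)
Op 2: inc R2 by 2 -> R2=(0,0,2) value=2
Op 3: merge R1<->R0 -> R1=(0,0,0) R0=(0,0,0)
Op 4: merge R2<->R0 -> R2=(0,0,2) R0=(0,0,2)
Op 5: inc R1 by 3 -> R1=(0,3,0) value=3
Op 6: inc R0 by 4 -> R0=(4,0,2) value=6
Op 7: inc R2 by 1 -> R2=(0,0,3) value=3
Op 8: merge R0<->R1 -> R0=(4,3,2) R1=(4,3,2)
Op 9: inc R1 by 3 -> R1=(4,6,2) value=12
Op 10: inc R0 by 2 -> R0=(6,3,2) value=11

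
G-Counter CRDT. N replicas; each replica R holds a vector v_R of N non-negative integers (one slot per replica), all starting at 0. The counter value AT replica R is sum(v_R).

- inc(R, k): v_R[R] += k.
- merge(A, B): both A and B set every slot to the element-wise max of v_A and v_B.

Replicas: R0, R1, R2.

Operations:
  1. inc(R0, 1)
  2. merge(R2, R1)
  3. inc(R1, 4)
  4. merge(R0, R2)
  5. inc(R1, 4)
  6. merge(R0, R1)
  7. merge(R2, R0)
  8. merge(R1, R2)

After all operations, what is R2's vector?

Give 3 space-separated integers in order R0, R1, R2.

Answer: 1 8 0

Derivation:
Op 1: inc R0 by 1 -> R0=(1,0,0) value=1
Op 2: merge R2<->R1 -> R2=(0,0,0) R1=(0,0,0)
Op 3: inc R1 by 4 -> R1=(0,4,0) value=4
Op 4: merge R0<->R2 -> R0=(1,0,0) R2=(1,0,0)
Op 5: inc R1 by 4 -> R1=(0,8,0) value=8
Op 6: merge R0<->R1 -> R0=(1,8,0) R1=(1,8,0)
Op 7: merge R2<->R0 -> R2=(1,8,0) R0=(1,8,0)
Op 8: merge R1<->R2 -> R1=(1,8,0) R2=(1,8,0)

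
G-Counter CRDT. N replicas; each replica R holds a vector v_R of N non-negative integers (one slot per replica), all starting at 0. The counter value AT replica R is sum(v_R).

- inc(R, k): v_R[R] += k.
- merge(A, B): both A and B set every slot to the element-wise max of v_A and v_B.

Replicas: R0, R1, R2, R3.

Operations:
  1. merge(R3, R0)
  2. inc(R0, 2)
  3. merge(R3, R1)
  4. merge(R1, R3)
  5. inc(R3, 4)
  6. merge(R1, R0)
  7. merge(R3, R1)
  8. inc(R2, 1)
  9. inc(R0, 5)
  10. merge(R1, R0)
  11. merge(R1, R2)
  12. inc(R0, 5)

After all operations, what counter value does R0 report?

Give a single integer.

Op 1: merge R3<->R0 -> R3=(0,0,0,0) R0=(0,0,0,0)
Op 2: inc R0 by 2 -> R0=(2,0,0,0) value=2
Op 3: merge R3<->R1 -> R3=(0,0,0,0) R1=(0,0,0,0)
Op 4: merge R1<->R3 -> R1=(0,0,0,0) R3=(0,0,0,0)
Op 5: inc R3 by 4 -> R3=(0,0,0,4) value=4
Op 6: merge R1<->R0 -> R1=(2,0,0,0) R0=(2,0,0,0)
Op 7: merge R3<->R1 -> R3=(2,0,0,4) R1=(2,0,0,4)
Op 8: inc R2 by 1 -> R2=(0,0,1,0) value=1
Op 9: inc R0 by 5 -> R0=(7,0,0,0) value=7
Op 10: merge R1<->R0 -> R1=(7,0,0,4) R0=(7,0,0,4)
Op 11: merge R1<->R2 -> R1=(7,0,1,4) R2=(7,0,1,4)
Op 12: inc R0 by 5 -> R0=(12,0,0,4) value=16

Answer: 16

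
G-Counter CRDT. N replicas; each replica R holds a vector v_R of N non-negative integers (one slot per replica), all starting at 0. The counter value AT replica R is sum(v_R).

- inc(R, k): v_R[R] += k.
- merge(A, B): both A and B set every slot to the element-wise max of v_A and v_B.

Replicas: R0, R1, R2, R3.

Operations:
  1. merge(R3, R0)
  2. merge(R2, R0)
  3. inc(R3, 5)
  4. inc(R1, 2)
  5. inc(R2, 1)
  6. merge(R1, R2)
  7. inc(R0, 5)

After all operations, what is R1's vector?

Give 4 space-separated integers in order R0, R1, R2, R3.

Answer: 0 2 1 0

Derivation:
Op 1: merge R3<->R0 -> R3=(0,0,0,0) R0=(0,0,0,0)
Op 2: merge R2<->R0 -> R2=(0,0,0,0) R0=(0,0,0,0)
Op 3: inc R3 by 5 -> R3=(0,0,0,5) value=5
Op 4: inc R1 by 2 -> R1=(0,2,0,0) value=2
Op 5: inc R2 by 1 -> R2=(0,0,1,0) value=1
Op 6: merge R1<->R2 -> R1=(0,2,1,0) R2=(0,2,1,0)
Op 7: inc R0 by 5 -> R0=(5,0,0,0) value=5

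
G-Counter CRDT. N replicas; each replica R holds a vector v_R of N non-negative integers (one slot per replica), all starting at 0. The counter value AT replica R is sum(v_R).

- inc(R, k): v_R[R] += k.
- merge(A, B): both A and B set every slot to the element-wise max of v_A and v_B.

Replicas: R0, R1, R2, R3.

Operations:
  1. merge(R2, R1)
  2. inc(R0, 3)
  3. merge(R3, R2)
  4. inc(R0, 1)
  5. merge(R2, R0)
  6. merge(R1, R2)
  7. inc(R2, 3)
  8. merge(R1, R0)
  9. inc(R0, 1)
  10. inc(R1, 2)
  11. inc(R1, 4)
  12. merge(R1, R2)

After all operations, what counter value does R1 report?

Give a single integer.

Op 1: merge R2<->R1 -> R2=(0,0,0,0) R1=(0,0,0,0)
Op 2: inc R0 by 3 -> R0=(3,0,0,0) value=3
Op 3: merge R3<->R2 -> R3=(0,0,0,0) R2=(0,0,0,0)
Op 4: inc R0 by 1 -> R0=(4,0,0,0) value=4
Op 5: merge R2<->R0 -> R2=(4,0,0,0) R0=(4,0,0,0)
Op 6: merge R1<->R2 -> R1=(4,0,0,0) R2=(4,0,0,0)
Op 7: inc R2 by 3 -> R2=(4,0,3,0) value=7
Op 8: merge R1<->R0 -> R1=(4,0,0,0) R0=(4,0,0,0)
Op 9: inc R0 by 1 -> R0=(5,0,0,0) value=5
Op 10: inc R1 by 2 -> R1=(4,2,0,0) value=6
Op 11: inc R1 by 4 -> R1=(4,6,0,0) value=10
Op 12: merge R1<->R2 -> R1=(4,6,3,0) R2=(4,6,3,0)

Answer: 13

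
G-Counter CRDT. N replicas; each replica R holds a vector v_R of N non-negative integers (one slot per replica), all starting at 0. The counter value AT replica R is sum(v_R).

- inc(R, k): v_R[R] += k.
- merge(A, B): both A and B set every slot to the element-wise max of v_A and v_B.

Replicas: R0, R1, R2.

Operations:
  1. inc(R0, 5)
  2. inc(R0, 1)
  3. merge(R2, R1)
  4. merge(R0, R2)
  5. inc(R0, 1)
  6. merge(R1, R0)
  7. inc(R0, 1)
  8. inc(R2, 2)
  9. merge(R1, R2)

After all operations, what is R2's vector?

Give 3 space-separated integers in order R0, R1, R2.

Answer: 7 0 2

Derivation:
Op 1: inc R0 by 5 -> R0=(5,0,0) value=5
Op 2: inc R0 by 1 -> R0=(6,0,0) value=6
Op 3: merge R2<->R1 -> R2=(0,0,0) R1=(0,0,0)
Op 4: merge R0<->R2 -> R0=(6,0,0) R2=(6,0,0)
Op 5: inc R0 by 1 -> R0=(7,0,0) value=7
Op 6: merge R1<->R0 -> R1=(7,0,0) R0=(7,0,0)
Op 7: inc R0 by 1 -> R0=(8,0,0) value=8
Op 8: inc R2 by 2 -> R2=(6,0,2) value=8
Op 9: merge R1<->R2 -> R1=(7,0,2) R2=(7,0,2)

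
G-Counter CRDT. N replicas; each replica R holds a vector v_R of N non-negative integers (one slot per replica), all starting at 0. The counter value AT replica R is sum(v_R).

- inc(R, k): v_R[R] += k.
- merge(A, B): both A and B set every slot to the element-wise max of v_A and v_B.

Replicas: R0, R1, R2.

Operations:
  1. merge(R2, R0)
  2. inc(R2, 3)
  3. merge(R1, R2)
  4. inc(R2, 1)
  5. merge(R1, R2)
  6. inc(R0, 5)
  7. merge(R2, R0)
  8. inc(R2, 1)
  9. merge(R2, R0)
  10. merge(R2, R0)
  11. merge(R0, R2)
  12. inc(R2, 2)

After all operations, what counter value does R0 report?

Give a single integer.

Answer: 10

Derivation:
Op 1: merge R2<->R0 -> R2=(0,0,0) R0=(0,0,0)
Op 2: inc R2 by 3 -> R2=(0,0,3) value=3
Op 3: merge R1<->R2 -> R1=(0,0,3) R2=(0,0,3)
Op 4: inc R2 by 1 -> R2=(0,0,4) value=4
Op 5: merge R1<->R2 -> R1=(0,0,4) R2=(0,0,4)
Op 6: inc R0 by 5 -> R0=(5,0,0) value=5
Op 7: merge R2<->R0 -> R2=(5,0,4) R0=(5,0,4)
Op 8: inc R2 by 1 -> R2=(5,0,5) value=10
Op 9: merge R2<->R0 -> R2=(5,0,5) R0=(5,0,5)
Op 10: merge R2<->R0 -> R2=(5,0,5) R0=(5,0,5)
Op 11: merge R0<->R2 -> R0=(5,0,5) R2=(5,0,5)
Op 12: inc R2 by 2 -> R2=(5,0,7) value=12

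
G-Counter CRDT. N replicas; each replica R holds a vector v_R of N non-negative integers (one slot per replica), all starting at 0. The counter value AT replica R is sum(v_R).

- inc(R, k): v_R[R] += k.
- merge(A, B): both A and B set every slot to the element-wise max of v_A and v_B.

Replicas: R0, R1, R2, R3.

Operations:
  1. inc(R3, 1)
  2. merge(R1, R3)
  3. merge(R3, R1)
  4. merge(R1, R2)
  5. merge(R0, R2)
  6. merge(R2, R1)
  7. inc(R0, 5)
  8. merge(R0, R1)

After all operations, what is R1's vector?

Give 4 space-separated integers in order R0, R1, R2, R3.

Op 1: inc R3 by 1 -> R3=(0,0,0,1) value=1
Op 2: merge R1<->R3 -> R1=(0,0,0,1) R3=(0,0,0,1)
Op 3: merge R3<->R1 -> R3=(0,0,0,1) R1=(0,0,0,1)
Op 4: merge R1<->R2 -> R1=(0,0,0,1) R2=(0,0,0,1)
Op 5: merge R0<->R2 -> R0=(0,0,0,1) R2=(0,0,0,1)
Op 6: merge R2<->R1 -> R2=(0,0,0,1) R1=(0,0,0,1)
Op 7: inc R0 by 5 -> R0=(5,0,0,1) value=6
Op 8: merge R0<->R1 -> R0=(5,0,0,1) R1=(5,0,0,1)

Answer: 5 0 0 1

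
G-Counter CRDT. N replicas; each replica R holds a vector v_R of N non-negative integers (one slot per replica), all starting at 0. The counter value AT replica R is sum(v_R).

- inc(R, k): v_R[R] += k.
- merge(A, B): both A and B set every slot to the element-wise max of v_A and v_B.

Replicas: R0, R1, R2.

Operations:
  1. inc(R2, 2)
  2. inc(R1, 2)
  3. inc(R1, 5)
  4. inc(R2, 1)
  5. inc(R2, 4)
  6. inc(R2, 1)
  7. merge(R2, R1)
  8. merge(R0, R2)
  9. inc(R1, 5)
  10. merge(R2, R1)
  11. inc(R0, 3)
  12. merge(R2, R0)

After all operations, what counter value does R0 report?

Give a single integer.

Op 1: inc R2 by 2 -> R2=(0,0,2) value=2
Op 2: inc R1 by 2 -> R1=(0,2,0) value=2
Op 3: inc R1 by 5 -> R1=(0,7,0) value=7
Op 4: inc R2 by 1 -> R2=(0,0,3) value=3
Op 5: inc R2 by 4 -> R2=(0,0,7) value=7
Op 6: inc R2 by 1 -> R2=(0,0,8) value=8
Op 7: merge R2<->R1 -> R2=(0,7,8) R1=(0,7,8)
Op 8: merge R0<->R2 -> R0=(0,7,8) R2=(0,7,8)
Op 9: inc R1 by 5 -> R1=(0,12,8) value=20
Op 10: merge R2<->R1 -> R2=(0,12,8) R1=(0,12,8)
Op 11: inc R0 by 3 -> R0=(3,7,8) value=18
Op 12: merge R2<->R0 -> R2=(3,12,8) R0=(3,12,8)

Answer: 23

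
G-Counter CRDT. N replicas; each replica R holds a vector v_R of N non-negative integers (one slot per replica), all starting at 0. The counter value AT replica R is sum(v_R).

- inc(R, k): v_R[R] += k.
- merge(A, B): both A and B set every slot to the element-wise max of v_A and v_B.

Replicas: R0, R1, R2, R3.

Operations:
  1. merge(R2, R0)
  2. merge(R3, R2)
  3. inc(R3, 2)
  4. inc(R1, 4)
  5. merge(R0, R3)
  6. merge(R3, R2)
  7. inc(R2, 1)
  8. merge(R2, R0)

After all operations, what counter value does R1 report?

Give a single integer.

Answer: 4

Derivation:
Op 1: merge R2<->R0 -> R2=(0,0,0,0) R0=(0,0,0,0)
Op 2: merge R3<->R2 -> R3=(0,0,0,0) R2=(0,0,0,0)
Op 3: inc R3 by 2 -> R3=(0,0,0,2) value=2
Op 4: inc R1 by 4 -> R1=(0,4,0,0) value=4
Op 5: merge R0<->R3 -> R0=(0,0,0,2) R3=(0,0,0,2)
Op 6: merge R3<->R2 -> R3=(0,0,0,2) R2=(0,0,0,2)
Op 7: inc R2 by 1 -> R2=(0,0,1,2) value=3
Op 8: merge R2<->R0 -> R2=(0,0,1,2) R0=(0,0,1,2)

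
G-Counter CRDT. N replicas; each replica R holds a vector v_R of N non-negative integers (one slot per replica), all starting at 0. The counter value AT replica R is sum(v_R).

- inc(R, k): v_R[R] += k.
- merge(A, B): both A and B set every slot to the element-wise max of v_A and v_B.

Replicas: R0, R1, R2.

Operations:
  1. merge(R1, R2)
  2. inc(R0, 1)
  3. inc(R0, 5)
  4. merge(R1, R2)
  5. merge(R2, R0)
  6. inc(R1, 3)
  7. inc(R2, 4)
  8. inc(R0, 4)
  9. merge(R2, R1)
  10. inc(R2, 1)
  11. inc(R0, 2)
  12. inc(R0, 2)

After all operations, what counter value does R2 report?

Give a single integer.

Op 1: merge R1<->R2 -> R1=(0,0,0) R2=(0,0,0)
Op 2: inc R0 by 1 -> R0=(1,0,0) value=1
Op 3: inc R0 by 5 -> R0=(6,0,0) value=6
Op 4: merge R1<->R2 -> R1=(0,0,0) R2=(0,0,0)
Op 5: merge R2<->R0 -> R2=(6,0,0) R0=(6,0,0)
Op 6: inc R1 by 3 -> R1=(0,3,0) value=3
Op 7: inc R2 by 4 -> R2=(6,0,4) value=10
Op 8: inc R0 by 4 -> R0=(10,0,0) value=10
Op 9: merge R2<->R1 -> R2=(6,3,4) R1=(6,3,4)
Op 10: inc R2 by 1 -> R2=(6,3,5) value=14
Op 11: inc R0 by 2 -> R0=(12,0,0) value=12
Op 12: inc R0 by 2 -> R0=(14,0,0) value=14

Answer: 14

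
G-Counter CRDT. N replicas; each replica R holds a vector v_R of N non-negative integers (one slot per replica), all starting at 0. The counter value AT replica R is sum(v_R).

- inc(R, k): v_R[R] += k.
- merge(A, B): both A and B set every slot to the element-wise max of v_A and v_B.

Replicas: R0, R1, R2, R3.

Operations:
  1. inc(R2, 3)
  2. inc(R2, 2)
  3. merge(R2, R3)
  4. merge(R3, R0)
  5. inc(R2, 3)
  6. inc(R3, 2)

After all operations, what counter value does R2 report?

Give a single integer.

Answer: 8

Derivation:
Op 1: inc R2 by 3 -> R2=(0,0,3,0) value=3
Op 2: inc R2 by 2 -> R2=(0,0,5,0) value=5
Op 3: merge R2<->R3 -> R2=(0,0,5,0) R3=(0,0,5,0)
Op 4: merge R3<->R0 -> R3=(0,0,5,0) R0=(0,0,5,0)
Op 5: inc R2 by 3 -> R2=(0,0,8,0) value=8
Op 6: inc R3 by 2 -> R3=(0,0,5,2) value=7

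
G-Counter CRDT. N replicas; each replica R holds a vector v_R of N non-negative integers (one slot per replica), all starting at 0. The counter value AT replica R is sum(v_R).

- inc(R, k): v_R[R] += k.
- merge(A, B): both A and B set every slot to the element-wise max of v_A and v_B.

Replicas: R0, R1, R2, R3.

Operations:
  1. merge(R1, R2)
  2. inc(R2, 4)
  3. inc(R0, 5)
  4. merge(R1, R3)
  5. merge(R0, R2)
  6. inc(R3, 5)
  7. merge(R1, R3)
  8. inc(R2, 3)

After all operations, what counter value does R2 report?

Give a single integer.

Op 1: merge R1<->R2 -> R1=(0,0,0,0) R2=(0,0,0,0)
Op 2: inc R2 by 4 -> R2=(0,0,4,0) value=4
Op 3: inc R0 by 5 -> R0=(5,0,0,0) value=5
Op 4: merge R1<->R3 -> R1=(0,0,0,0) R3=(0,0,0,0)
Op 5: merge R0<->R2 -> R0=(5,0,4,0) R2=(5,0,4,0)
Op 6: inc R3 by 5 -> R3=(0,0,0,5) value=5
Op 7: merge R1<->R3 -> R1=(0,0,0,5) R3=(0,0,0,5)
Op 8: inc R2 by 3 -> R2=(5,0,7,0) value=12

Answer: 12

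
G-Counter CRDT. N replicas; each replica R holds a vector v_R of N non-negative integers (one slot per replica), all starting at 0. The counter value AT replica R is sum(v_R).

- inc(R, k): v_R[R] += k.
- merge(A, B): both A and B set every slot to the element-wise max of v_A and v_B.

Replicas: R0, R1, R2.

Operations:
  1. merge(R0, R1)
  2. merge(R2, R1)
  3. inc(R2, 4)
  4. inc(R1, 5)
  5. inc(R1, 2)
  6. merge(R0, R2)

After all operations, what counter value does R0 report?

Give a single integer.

Op 1: merge R0<->R1 -> R0=(0,0,0) R1=(0,0,0)
Op 2: merge R2<->R1 -> R2=(0,0,0) R1=(0,0,0)
Op 3: inc R2 by 4 -> R2=(0,0,4) value=4
Op 4: inc R1 by 5 -> R1=(0,5,0) value=5
Op 5: inc R1 by 2 -> R1=(0,7,0) value=7
Op 6: merge R0<->R2 -> R0=(0,0,4) R2=(0,0,4)

Answer: 4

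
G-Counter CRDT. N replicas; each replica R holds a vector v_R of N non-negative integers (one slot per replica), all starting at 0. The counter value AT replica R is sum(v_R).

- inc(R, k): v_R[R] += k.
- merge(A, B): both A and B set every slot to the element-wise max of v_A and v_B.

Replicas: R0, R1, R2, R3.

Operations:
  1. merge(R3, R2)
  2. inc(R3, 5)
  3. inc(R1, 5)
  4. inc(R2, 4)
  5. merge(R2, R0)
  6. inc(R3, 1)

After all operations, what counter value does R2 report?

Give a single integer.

Op 1: merge R3<->R2 -> R3=(0,0,0,0) R2=(0,0,0,0)
Op 2: inc R3 by 5 -> R3=(0,0,0,5) value=5
Op 3: inc R1 by 5 -> R1=(0,5,0,0) value=5
Op 4: inc R2 by 4 -> R2=(0,0,4,0) value=4
Op 5: merge R2<->R0 -> R2=(0,0,4,0) R0=(0,0,4,0)
Op 6: inc R3 by 1 -> R3=(0,0,0,6) value=6

Answer: 4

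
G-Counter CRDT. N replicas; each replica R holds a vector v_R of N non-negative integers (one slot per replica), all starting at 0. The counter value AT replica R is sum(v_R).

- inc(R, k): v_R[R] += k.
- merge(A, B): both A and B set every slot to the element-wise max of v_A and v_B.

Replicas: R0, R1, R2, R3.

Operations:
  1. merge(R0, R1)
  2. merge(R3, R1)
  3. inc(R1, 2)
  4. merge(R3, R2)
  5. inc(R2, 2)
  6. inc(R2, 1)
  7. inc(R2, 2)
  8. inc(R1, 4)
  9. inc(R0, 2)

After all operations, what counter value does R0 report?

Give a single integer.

Answer: 2

Derivation:
Op 1: merge R0<->R1 -> R0=(0,0,0,0) R1=(0,0,0,0)
Op 2: merge R3<->R1 -> R3=(0,0,0,0) R1=(0,0,0,0)
Op 3: inc R1 by 2 -> R1=(0,2,0,0) value=2
Op 4: merge R3<->R2 -> R3=(0,0,0,0) R2=(0,0,0,0)
Op 5: inc R2 by 2 -> R2=(0,0,2,0) value=2
Op 6: inc R2 by 1 -> R2=(0,0,3,0) value=3
Op 7: inc R2 by 2 -> R2=(0,0,5,0) value=5
Op 8: inc R1 by 4 -> R1=(0,6,0,0) value=6
Op 9: inc R0 by 2 -> R0=(2,0,0,0) value=2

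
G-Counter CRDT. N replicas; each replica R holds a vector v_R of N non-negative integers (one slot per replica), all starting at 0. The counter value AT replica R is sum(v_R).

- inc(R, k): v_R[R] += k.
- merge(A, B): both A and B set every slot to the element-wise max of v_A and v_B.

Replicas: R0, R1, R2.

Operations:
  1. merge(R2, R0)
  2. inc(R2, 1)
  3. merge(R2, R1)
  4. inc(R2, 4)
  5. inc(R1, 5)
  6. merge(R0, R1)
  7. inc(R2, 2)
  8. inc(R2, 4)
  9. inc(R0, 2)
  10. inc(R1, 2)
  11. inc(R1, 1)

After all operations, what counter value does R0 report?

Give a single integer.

Answer: 8

Derivation:
Op 1: merge R2<->R0 -> R2=(0,0,0) R0=(0,0,0)
Op 2: inc R2 by 1 -> R2=(0,0,1) value=1
Op 3: merge R2<->R1 -> R2=(0,0,1) R1=(0,0,1)
Op 4: inc R2 by 4 -> R2=(0,0,5) value=5
Op 5: inc R1 by 5 -> R1=(0,5,1) value=6
Op 6: merge R0<->R1 -> R0=(0,5,1) R1=(0,5,1)
Op 7: inc R2 by 2 -> R2=(0,0,7) value=7
Op 8: inc R2 by 4 -> R2=(0,0,11) value=11
Op 9: inc R0 by 2 -> R0=(2,5,1) value=8
Op 10: inc R1 by 2 -> R1=(0,7,1) value=8
Op 11: inc R1 by 1 -> R1=(0,8,1) value=9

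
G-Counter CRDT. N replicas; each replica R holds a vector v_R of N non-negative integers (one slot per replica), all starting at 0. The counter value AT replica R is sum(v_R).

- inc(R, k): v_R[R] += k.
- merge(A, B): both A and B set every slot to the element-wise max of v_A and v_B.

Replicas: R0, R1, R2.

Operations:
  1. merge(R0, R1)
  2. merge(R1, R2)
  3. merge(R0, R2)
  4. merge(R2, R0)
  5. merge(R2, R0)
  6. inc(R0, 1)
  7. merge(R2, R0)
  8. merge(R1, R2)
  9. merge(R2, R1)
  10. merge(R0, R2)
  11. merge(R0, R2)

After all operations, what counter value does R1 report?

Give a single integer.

Op 1: merge R0<->R1 -> R0=(0,0,0) R1=(0,0,0)
Op 2: merge R1<->R2 -> R1=(0,0,0) R2=(0,0,0)
Op 3: merge R0<->R2 -> R0=(0,0,0) R2=(0,0,0)
Op 4: merge R2<->R0 -> R2=(0,0,0) R0=(0,0,0)
Op 5: merge R2<->R0 -> R2=(0,0,0) R0=(0,0,0)
Op 6: inc R0 by 1 -> R0=(1,0,0) value=1
Op 7: merge R2<->R0 -> R2=(1,0,0) R0=(1,0,0)
Op 8: merge R1<->R2 -> R1=(1,0,0) R2=(1,0,0)
Op 9: merge R2<->R1 -> R2=(1,0,0) R1=(1,0,0)
Op 10: merge R0<->R2 -> R0=(1,0,0) R2=(1,0,0)
Op 11: merge R0<->R2 -> R0=(1,0,0) R2=(1,0,0)

Answer: 1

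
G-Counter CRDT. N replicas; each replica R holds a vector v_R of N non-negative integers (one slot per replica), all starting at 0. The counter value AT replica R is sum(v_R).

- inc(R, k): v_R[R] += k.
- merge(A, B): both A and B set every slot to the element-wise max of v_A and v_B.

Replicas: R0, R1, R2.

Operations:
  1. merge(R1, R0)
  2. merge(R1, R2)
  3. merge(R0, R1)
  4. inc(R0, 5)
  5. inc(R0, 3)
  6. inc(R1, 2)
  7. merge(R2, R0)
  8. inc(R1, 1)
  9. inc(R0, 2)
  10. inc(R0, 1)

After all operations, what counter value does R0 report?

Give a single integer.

Answer: 11

Derivation:
Op 1: merge R1<->R0 -> R1=(0,0,0) R0=(0,0,0)
Op 2: merge R1<->R2 -> R1=(0,0,0) R2=(0,0,0)
Op 3: merge R0<->R1 -> R0=(0,0,0) R1=(0,0,0)
Op 4: inc R0 by 5 -> R0=(5,0,0) value=5
Op 5: inc R0 by 3 -> R0=(8,0,0) value=8
Op 6: inc R1 by 2 -> R1=(0,2,0) value=2
Op 7: merge R2<->R0 -> R2=(8,0,0) R0=(8,0,0)
Op 8: inc R1 by 1 -> R1=(0,3,0) value=3
Op 9: inc R0 by 2 -> R0=(10,0,0) value=10
Op 10: inc R0 by 1 -> R0=(11,0,0) value=11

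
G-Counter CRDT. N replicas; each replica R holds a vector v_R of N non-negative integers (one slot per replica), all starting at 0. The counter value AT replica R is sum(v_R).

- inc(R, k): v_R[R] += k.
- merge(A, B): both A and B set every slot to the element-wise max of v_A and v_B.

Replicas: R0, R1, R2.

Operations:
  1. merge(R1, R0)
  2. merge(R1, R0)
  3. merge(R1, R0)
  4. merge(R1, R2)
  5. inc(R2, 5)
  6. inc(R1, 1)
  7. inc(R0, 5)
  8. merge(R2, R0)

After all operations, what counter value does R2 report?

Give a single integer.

Op 1: merge R1<->R0 -> R1=(0,0,0) R0=(0,0,0)
Op 2: merge R1<->R0 -> R1=(0,0,0) R0=(0,0,0)
Op 3: merge R1<->R0 -> R1=(0,0,0) R0=(0,0,0)
Op 4: merge R1<->R2 -> R1=(0,0,0) R2=(0,0,0)
Op 5: inc R2 by 5 -> R2=(0,0,5) value=5
Op 6: inc R1 by 1 -> R1=(0,1,0) value=1
Op 7: inc R0 by 5 -> R0=(5,0,0) value=5
Op 8: merge R2<->R0 -> R2=(5,0,5) R0=(5,0,5)

Answer: 10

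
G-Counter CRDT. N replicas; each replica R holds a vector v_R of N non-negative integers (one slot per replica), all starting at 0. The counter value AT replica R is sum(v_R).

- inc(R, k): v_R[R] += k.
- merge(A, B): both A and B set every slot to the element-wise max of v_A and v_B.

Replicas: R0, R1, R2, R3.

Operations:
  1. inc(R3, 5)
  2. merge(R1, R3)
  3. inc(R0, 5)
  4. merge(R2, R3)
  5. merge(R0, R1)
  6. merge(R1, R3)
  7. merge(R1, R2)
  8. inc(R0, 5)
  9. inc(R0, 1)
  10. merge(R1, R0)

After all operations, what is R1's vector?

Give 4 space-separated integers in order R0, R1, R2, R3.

Answer: 11 0 0 5

Derivation:
Op 1: inc R3 by 5 -> R3=(0,0,0,5) value=5
Op 2: merge R1<->R3 -> R1=(0,0,0,5) R3=(0,0,0,5)
Op 3: inc R0 by 5 -> R0=(5,0,0,0) value=5
Op 4: merge R2<->R3 -> R2=(0,0,0,5) R3=(0,0,0,5)
Op 5: merge R0<->R1 -> R0=(5,0,0,5) R1=(5,0,0,5)
Op 6: merge R1<->R3 -> R1=(5,0,0,5) R3=(5,0,0,5)
Op 7: merge R1<->R2 -> R1=(5,0,0,5) R2=(5,0,0,5)
Op 8: inc R0 by 5 -> R0=(10,0,0,5) value=15
Op 9: inc R0 by 1 -> R0=(11,0,0,5) value=16
Op 10: merge R1<->R0 -> R1=(11,0,0,5) R0=(11,0,0,5)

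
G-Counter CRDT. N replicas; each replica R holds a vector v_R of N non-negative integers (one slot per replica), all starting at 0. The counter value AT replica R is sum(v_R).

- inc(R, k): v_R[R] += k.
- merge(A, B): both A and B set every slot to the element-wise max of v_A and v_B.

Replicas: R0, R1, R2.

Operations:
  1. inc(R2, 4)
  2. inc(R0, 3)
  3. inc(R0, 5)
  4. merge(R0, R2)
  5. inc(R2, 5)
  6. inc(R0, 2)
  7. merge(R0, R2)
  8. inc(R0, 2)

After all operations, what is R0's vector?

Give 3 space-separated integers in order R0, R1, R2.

Answer: 12 0 9

Derivation:
Op 1: inc R2 by 4 -> R2=(0,0,4) value=4
Op 2: inc R0 by 3 -> R0=(3,0,0) value=3
Op 3: inc R0 by 5 -> R0=(8,0,0) value=8
Op 4: merge R0<->R2 -> R0=(8,0,4) R2=(8,0,4)
Op 5: inc R2 by 5 -> R2=(8,0,9) value=17
Op 6: inc R0 by 2 -> R0=(10,0,4) value=14
Op 7: merge R0<->R2 -> R0=(10,0,9) R2=(10,0,9)
Op 8: inc R0 by 2 -> R0=(12,0,9) value=21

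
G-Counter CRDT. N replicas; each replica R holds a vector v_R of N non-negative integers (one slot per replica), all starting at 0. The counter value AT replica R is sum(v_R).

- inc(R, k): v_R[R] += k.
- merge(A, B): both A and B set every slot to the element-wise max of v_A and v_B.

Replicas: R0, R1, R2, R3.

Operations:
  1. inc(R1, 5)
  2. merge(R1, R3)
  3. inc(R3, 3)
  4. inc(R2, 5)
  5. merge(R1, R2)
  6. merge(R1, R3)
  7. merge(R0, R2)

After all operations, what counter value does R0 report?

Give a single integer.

Answer: 10

Derivation:
Op 1: inc R1 by 5 -> R1=(0,5,0,0) value=5
Op 2: merge R1<->R3 -> R1=(0,5,0,0) R3=(0,5,0,0)
Op 3: inc R3 by 3 -> R3=(0,5,0,3) value=8
Op 4: inc R2 by 5 -> R2=(0,0,5,0) value=5
Op 5: merge R1<->R2 -> R1=(0,5,5,0) R2=(0,5,5,0)
Op 6: merge R1<->R3 -> R1=(0,5,5,3) R3=(0,5,5,3)
Op 7: merge R0<->R2 -> R0=(0,5,5,0) R2=(0,5,5,0)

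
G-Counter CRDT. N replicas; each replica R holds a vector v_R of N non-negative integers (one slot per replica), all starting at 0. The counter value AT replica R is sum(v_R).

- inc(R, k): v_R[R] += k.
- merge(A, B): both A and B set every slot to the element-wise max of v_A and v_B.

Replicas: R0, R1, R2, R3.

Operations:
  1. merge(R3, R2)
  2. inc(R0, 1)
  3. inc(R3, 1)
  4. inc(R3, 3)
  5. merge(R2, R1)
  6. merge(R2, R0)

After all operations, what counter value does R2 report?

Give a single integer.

Op 1: merge R3<->R2 -> R3=(0,0,0,0) R2=(0,0,0,0)
Op 2: inc R0 by 1 -> R0=(1,0,0,0) value=1
Op 3: inc R3 by 1 -> R3=(0,0,0,1) value=1
Op 4: inc R3 by 3 -> R3=(0,0,0,4) value=4
Op 5: merge R2<->R1 -> R2=(0,0,0,0) R1=(0,0,0,0)
Op 6: merge R2<->R0 -> R2=(1,0,0,0) R0=(1,0,0,0)

Answer: 1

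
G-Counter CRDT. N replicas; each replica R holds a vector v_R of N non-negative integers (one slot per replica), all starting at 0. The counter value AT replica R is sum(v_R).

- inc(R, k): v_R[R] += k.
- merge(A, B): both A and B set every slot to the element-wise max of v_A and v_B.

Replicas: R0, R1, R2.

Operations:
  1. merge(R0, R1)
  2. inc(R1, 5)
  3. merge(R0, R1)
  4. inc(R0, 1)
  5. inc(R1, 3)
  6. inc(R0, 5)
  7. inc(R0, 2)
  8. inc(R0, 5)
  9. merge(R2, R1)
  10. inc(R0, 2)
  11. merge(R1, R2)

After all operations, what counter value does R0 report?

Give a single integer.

Op 1: merge R0<->R1 -> R0=(0,0,0) R1=(0,0,0)
Op 2: inc R1 by 5 -> R1=(0,5,0) value=5
Op 3: merge R0<->R1 -> R0=(0,5,0) R1=(0,5,0)
Op 4: inc R0 by 1 -> R0=(1,5,0) value=6
Op 5: inc R1 by 3 -> R1=(0,8,0) value=8
Op 6: inc R0 by 5 -> R0=(6,5,0) value=11
Op 7: inc R0 by 2 -> R0=(8,5,0) value=13
Op 8: inc R0 by 5 -> R0=(13,5,0) value=18
Op 9: merge R2<->R1 -> R2=(0,8,0) R1=(0,8,0)
Op 10: inc R0 by 2 -> R0=(15,5,0) value=20
Op 11: merge R1<->R2 -> R1=(0,8,0) R2=(0,8,0)

Answer: 20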